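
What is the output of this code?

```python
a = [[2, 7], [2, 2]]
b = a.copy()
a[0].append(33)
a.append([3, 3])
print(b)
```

Key concept: shallow copy with nested lists.
Step by step:
`a = [[2, 7], [2, 2]]` → a = [[2, 7], [2, 2]]
`b = a.copy()` → b = [[2, 7], [2, 2]]
`a[0].append(33)` → a = [[2, 7, 33], [2, 2]]; b = [[2, 7, 33], [2, 2]]
`a.append([3, 3])` → a = [[2, 7, 33], [2, 2], [3, 3]]
`print(b)` → prints [[2, 7, 33], [2, 2]]

Answer: [[2, 7, 33], [2, 2]]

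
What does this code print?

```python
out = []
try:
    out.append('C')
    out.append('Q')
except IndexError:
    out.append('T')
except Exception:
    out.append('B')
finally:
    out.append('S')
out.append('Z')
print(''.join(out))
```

Execution trace: 'C' (try body) → 'Q' (try body, no exception) → 'S' (finally) → 'Z' (after the try/except). Output: CQSZ

Answer: CQSZ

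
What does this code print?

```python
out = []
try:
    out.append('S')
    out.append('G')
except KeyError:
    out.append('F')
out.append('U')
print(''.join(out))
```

Execution trace: 'S' (try body) → 'G' (try body, no exception) → 'U' (after the try/except). Output: SGU

Answer: SGU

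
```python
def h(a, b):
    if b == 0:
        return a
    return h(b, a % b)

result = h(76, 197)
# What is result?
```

h(76, 197) -> h(197, 76) -> h(76, 45) -> h(45, 31) -> h(31, 14) -> h(14, 3) -> h(3, 2) -> h(2, 1) -> h(1, 0) -> 1

Answer: 1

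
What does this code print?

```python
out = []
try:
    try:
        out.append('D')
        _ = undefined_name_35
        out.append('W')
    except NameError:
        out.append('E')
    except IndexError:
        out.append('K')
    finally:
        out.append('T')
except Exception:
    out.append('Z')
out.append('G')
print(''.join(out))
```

Execution trace: 'D' (inner try body) → 'E' (inner except NameError) → 'T' (inner finally) → 'G' (after the try/except). Output: DETG

Answer: DETG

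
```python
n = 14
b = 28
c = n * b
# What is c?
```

Trace:
`n = 14` → n = 14
`b = 28` → b = 28
`c = n * b` → c = 392
So c = 392

Answer: 392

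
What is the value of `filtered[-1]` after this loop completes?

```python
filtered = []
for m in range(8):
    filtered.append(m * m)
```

Last element of squares 0 to 7
`filtered` takes the values: [] → [0] → [0, 1] → [0, 1, 4] → [0, 1, 4, 9] → [0, 1, 4, 9, 16] → [0, 1, 4, 9, 16, 25] → [0, 1, 4, 9, 16, 25, 36] → [0, 1, 4, 9, 16, 25, 36, 49]
So `filtered[-1]` = 49

Answer: 49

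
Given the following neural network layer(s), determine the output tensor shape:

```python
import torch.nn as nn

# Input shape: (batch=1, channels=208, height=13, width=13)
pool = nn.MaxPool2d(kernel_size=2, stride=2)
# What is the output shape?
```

Input: (1, 208, 13, 13) -> Output: (1, 208, 6, 6)

Answer: (1, 208, 6, 6)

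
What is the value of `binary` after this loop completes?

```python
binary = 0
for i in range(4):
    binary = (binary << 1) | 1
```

Build 4 consecutive 1-bits: 0b1111
`binary` takes the values: 0 → 1 → 3 → 7 → 15

Answer: 15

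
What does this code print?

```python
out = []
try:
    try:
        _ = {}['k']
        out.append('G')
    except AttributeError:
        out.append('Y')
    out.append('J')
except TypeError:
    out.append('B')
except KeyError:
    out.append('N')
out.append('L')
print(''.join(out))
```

Execution trace: 'N' (except KeyError) → 'L' (after the try/except). Output: NL

Answer: NL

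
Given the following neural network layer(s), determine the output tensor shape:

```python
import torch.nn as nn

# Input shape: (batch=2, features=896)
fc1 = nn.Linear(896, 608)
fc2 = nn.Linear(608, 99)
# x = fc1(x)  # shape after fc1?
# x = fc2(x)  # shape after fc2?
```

Input: (2, 896) -> after fc1: (2, 608) -> Output: (2, 99)

Answer: (2, 99)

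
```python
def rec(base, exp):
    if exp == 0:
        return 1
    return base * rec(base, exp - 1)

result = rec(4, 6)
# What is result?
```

rec(4, 6) = 4 * 4 * 4 * 4 * 4 * 4 = 4096

Answer: 4096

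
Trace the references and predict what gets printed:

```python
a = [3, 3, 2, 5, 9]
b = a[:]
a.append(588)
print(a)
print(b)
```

Key concept: slice [:] creates copy.
Step by step:
`a = [3, 3, 2, 5, 9]` → a = [3, 3, 2, 5, 9]
`b = a[:]` → b = [3, 3, 2, 5, 9]
`a.append(588)` → a = [3, 3, 2, 5, 9, 588]
`print(a)` → prints [3, 3, 2, 5, 9, 588]
`print(b)` → prints [3, 3, 2, 5, 9]

Answer:
[3, 3, 2, 5, 9, 588]
[3, 3, 2, 5, 9]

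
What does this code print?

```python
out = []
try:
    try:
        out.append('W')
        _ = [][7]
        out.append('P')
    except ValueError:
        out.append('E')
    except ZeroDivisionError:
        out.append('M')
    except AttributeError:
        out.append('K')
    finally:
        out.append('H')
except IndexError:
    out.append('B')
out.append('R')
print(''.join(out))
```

Execution trace: 'W' (try body) → 'H' (finally) → 'B' (outer except IndexError) → 'R' (after the try/except). Output: WHBR

Answer: WHBR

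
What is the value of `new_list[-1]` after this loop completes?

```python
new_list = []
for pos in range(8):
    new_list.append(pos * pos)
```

Last element of squares 0 to 7
`new_list` takes the values: [] → [0] → [0, 1] → [0, 1, 4] → [0, 1, 4, 9] → [0, 1, 4, 9, 16] → [0, 1, 4, 9, 16, 25] → [0, 1, 4, 9, 16, 25, 36] → [0, 1, 4, 9, 16, 25, 36, 49]
So `new_list[-1]` = 49

Answer: 49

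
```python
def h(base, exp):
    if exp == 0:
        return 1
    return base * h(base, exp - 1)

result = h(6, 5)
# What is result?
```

h(6, 5) = 6 * 6 * 6 * 6 * 6 = 7776

Answer: 7776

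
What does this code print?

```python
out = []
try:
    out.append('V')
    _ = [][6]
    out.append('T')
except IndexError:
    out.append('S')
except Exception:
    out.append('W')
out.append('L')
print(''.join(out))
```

Execution trace: 'V' (try body) → 'S' (except IndexError) → 'L' (after the try/except). Output: VSL

Answer: VSL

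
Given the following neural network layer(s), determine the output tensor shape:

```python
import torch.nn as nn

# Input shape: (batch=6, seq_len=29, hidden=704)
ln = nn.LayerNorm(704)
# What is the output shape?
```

Input: (6, 29, 704) -> Output: (6, 29, 704)

Answer: (6, 29, 704)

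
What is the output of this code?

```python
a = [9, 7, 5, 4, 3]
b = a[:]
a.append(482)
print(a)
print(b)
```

Key concept: slice [:] creates copy.
Step by step:
`a = [9, 7, 5, 4, 3]` → a = [9, 7, 5, 4, 3]
`b = a[:]` → b = [9, 7, 5, 4, 3]
`a.append(482)` → a = [9, 7, 5, 4, 3, 482]
`print(a)` → prints [9, 7, 5, 4, 3, 482]
`print(b)` → prints [9, 7, 5, 4, 3]

Answer:
[9, 7, 5, 4, 3, 482]
[9, 7, 5, 4, 3]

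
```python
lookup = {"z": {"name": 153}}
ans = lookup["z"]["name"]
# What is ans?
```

Trace:
`lookup = {"z": {"name": 153}}` → lookup = {'z': {'name': 153}}
`ans = lookup["z"]["name"]` → ans = 153
So ans = 153

Answer: 153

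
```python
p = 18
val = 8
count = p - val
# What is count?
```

Trace:
`p = 18` → p = 18
`val = 8` → val = 8
`count = p - val` → count = 10
So count = 10

Answer: 10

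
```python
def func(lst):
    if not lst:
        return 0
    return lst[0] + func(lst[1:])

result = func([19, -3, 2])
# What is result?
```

19 + (-3) + 2 + 0 = 18

Answer: 18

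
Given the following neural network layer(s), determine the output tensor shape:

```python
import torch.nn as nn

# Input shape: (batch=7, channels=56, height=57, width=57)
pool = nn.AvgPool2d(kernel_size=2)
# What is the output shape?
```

Input: (7, 56, 57, 57) -> Output: (7, 56, 28, 28)

Answer: (7, 56, 28, 28)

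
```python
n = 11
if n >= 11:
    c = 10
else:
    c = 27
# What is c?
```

Trace:
`n = 11` → n = 11
`if n >= 11: ...` → n >= 11 is True → c = 10
So c = 10

Answer: 10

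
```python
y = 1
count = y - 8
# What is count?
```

Trace:
`y = 1` → y = 1
`count = y - 8` → count = -7
So count = -7

Answer: -7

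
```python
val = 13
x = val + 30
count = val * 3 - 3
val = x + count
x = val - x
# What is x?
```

Trace:
`val = 13` → val = 13
`x = val + 30` → x = 43
`count = val * 3 - 3` → count = 36
`val = x + count` → val = 79
`x = val - x` → x = 36
So x = 36

Answer: 36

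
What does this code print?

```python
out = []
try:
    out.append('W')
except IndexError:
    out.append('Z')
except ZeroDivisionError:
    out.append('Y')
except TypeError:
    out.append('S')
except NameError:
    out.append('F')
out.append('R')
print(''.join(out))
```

Execution trace: 'W' (try body, no exception) → 'R' (after the try/except). Output: WR

Answer: WR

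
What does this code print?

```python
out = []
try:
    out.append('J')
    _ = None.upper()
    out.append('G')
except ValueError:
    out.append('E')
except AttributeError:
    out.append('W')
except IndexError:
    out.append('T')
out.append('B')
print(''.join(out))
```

Execution trace: 'J' (try body) → 'W' (except AttributeError) → 'B' (after the try/except). Output: JWB

Answer: JWB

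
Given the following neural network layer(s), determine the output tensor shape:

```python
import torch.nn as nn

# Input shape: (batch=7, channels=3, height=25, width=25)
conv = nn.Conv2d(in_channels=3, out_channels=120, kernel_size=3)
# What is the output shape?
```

Input: (7, 3, 25, 25) -> Output: (7, 120, 23, 23)

Answer: (7, 120, 23, 23)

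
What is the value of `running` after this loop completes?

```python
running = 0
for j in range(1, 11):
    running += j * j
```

Sum of squares 1² to 10² = 385
`running` takes the values: 0 → 1 → 5 → 14 → 30 → 55 → 91 → 140 → 204 → 285 → 385

Answer: 385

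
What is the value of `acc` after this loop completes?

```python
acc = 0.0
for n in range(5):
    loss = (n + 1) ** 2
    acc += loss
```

Sum of squared losses 1² + 2² + ... + 5²
`acc` takes the values: 0.0 → 1.0 → 5.0 → 14.0 → 30.0 → 55.0

Answer: 55.0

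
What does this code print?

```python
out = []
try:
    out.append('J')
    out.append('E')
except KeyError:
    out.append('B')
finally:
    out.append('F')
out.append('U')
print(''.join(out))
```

Execution trace: 'J' (try body) → 'E' (try body, no exception) → 'F' (finally) → 'U' (after the try/except). Output: JEFU

Answer: JEFU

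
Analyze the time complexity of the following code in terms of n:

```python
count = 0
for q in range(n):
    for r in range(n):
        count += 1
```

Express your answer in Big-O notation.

Each loop level contributes: n × n. Multiplying the contributions gives O(n^2).

Answer: O(n^2)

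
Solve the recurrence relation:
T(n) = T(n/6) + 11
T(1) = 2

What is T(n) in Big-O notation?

Each step divides n by 6 and adds 11. After log_6(n) steps we reach T(1)=2. So T(n) = 11·log_6(n) + 2 = O(log n).

Answer: O(log n)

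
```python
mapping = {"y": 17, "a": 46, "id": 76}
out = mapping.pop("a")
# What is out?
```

Trace:
`mapping = {"y": 17, "a": 46, "id": 76}` → mapping = {'y': 17, 'a': 46, 'id': 76}
`out = mapping.pop("a")` → mapping = {'y': 17, 'id': 76}; out = 46
So out = 46

Answer: 46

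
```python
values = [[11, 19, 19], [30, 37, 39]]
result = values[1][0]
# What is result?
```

Trace:
`values = [[11, 19, 19], [30, 37, 39]]` → values = [[11, 19, 19], [30, 37, 39]]
`result = values[1][0]` → result = 30
So result = 30

Answer: 30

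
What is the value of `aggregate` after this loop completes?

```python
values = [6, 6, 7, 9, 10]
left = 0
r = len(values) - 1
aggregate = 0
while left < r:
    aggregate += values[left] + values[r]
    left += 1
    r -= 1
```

Sum of pairs from ends
`aggregate` takes the values: 0 → 16 → 31

Answer: 31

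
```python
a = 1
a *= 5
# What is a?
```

Trace:
`a = 1` → a = 1
`a *= 5` → a = 5
So a = 5

Answer: 5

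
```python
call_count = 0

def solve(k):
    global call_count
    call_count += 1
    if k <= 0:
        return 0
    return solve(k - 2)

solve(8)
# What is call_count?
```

Linear recursion stepping by 2: 5 calls from k=8 down to ≤0.

Answer: 5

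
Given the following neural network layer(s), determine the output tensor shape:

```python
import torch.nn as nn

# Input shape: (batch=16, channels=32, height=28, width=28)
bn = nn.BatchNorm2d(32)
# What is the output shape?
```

Input: (16, 32, 28, 28) -> Output: (16, 32, 28, 28)

Answer: (16, 32, 28, 28)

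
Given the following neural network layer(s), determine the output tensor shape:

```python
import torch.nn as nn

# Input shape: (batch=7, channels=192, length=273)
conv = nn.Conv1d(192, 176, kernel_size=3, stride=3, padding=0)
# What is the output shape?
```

Input: (7, 192, 273) -> Output: (7, 176, 91)

Answer: (7, 176, 91)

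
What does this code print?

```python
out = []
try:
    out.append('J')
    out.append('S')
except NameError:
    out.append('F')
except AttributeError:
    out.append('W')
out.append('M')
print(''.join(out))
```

Execution trace: 'J' (try body) → 'S' (try body, no exception) → 'M' (after the try/except). Output: JSM

Answer: JSM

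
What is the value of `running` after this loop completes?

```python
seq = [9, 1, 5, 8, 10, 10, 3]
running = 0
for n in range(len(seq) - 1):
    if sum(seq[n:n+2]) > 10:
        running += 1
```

Count windows with sum > 10
`running` takes the values: 0 → 1 → 2 → 3 → 4

Answer: 4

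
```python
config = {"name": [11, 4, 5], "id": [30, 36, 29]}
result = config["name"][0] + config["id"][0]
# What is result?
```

Trace:
`config = {"name": [11, 4, 5], "id": [30, 36, 29]}` → config = {'name': [11, 4, 5], 'id': [30, 36, 29]}
`result = config["name"][0] + config["id"][0]` → result = 41
So result = 41

Answer: 41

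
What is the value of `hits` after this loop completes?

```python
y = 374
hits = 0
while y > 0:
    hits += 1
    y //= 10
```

Count digits by repeated division by 10
`hits` takes the values: 0 → 1 → 2 → 3

Answer: 3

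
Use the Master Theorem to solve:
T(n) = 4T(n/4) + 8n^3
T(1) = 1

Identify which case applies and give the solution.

a=4, b=4, f(n)=8n^3. log_4(4) = 1. Since c=3 > 1 and the regularity condition holds (4(n/4)^3 = (4/4^3)n^3 with 4/4^3 < 1), Case 3 applies: T(n) = Θ(f(n)) = O(n^3).

Answer: O(n^3) - Case 3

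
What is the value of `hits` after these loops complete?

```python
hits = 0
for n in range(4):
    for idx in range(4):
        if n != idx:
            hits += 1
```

4² - 4 (exclude diagonal)
`hits` takes the values: 0 → 1 → 2 → 3 → 4 → 5 → 6 → 7 → 8 → 9 → 10 → 11 → 12

Answer: 12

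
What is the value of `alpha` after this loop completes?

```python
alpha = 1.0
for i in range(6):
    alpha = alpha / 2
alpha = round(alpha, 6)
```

Halving LR 6 times: 1 / 2^6
`alpha` takes the values: 1.0 → 0.5 → 0.25 → 0.125 → 0.0625 → 0.03125 → 0.015625

Answer: 0.015625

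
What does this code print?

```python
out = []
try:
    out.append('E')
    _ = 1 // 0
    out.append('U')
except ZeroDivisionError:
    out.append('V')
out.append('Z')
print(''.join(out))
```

Execution trace: 'E' (try body) → 'V' (except ZeroDivisionError) → 'Z' (after the try/except). Output: EVZ

Answer: EVZ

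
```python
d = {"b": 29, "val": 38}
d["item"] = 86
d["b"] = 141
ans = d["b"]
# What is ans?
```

Trace:
`d = {"b": 29, "val": 38}` → d = {'b': 29, 'val': 38}
`d["item"] = 86` → d = {'b': 29, 'val': 38, 'item': 86}
`d["b"] = 141` → d = {'b': 141, 'val': 38, 'item': 86}
`ans = d["b"]` → ans = 141
So ans = 141

Answer: 141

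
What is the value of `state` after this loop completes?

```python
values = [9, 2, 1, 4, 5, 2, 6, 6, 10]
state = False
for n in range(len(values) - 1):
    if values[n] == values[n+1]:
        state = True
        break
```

Check consecutive duplicates in [9, 2, 1, 4, 5, 2, 6, 6, 10]
`state` takes the values: False → True

Answer: True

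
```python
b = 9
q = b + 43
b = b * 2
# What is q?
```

Trace:
`b = 9` → b = 9
`q = b + 43` → q = 52
`b = b * 2` → b = 18
So q = 52

Answer: 52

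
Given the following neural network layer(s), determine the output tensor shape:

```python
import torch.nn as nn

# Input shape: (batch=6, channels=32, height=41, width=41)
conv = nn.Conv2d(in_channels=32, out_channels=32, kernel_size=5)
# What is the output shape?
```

Input: (6, 32, 41, 41) -> Output: (6, 32, 37, 37)

Answer: (6, 32, 37, 37)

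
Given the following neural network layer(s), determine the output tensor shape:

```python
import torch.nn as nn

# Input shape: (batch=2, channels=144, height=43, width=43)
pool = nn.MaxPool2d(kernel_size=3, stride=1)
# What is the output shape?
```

Input: (2, 144, 43, 43) -> Output: (2, 144, 41, 41)

Answer: (2, 144, 41, 41)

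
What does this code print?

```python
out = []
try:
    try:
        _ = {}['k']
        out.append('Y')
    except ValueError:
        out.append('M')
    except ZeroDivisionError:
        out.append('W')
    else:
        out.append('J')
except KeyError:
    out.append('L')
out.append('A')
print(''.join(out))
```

Execution trace: 'L' (outer except KeyError) → 'A' (after the try/except). Output: LA

Answer: LA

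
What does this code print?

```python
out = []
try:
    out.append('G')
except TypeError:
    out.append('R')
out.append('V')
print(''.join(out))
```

Execution trace: 'G' (try body, no exception) → 'V' (after the try/except). Output: GV

Answer: GV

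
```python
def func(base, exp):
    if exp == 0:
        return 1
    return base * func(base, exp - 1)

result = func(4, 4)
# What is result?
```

func(4, 4) = 4 * 4 * 4 * 4 = 256

Answer: 256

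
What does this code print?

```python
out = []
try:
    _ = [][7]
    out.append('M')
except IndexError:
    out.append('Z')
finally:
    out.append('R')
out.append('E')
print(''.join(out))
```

Execution trace: 'Z' (except IndexError) → 'R' (finally) → 'E' (after the try/except). Output: ZRE

Answer: ZRE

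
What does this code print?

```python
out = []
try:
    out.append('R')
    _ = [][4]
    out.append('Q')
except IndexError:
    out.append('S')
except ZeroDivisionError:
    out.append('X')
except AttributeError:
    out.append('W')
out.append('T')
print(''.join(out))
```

Execution trace: 'R' (try body) → 'S' (except IndexError) → 'T' (after the try/except). Output: RST

Answer: RST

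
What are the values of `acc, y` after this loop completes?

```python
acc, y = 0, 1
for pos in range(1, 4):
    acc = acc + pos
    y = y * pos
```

Sum and factorial of 1 to 3
`acc, y` takes the values: (0, 1) → (1, 1) → (3, 1) → (3, 2) → (6, 2) → (6, 6)

Answer: 6, 6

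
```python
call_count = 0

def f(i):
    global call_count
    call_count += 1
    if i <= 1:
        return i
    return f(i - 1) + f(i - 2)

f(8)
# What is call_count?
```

Calls(i) = 1 + Calls(i-1) + Calls(i-2); Calls(0)=Calls(1)=1. For i=8 this gives 67.

Answer: 67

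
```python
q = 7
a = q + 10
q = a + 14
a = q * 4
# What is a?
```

Trace:
`q = 7` → q = 7
`a = q + 10` → a = 17
`q = a + 14` → q = 31
`a = q * 4` → a = 124
So a = 124

Answer: 124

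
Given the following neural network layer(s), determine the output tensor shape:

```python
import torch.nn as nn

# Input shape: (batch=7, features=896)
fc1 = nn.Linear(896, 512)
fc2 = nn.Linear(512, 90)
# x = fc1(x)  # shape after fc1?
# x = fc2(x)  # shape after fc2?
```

Input: (7, 896) -> after fc1: (7, 512) -> Output: (7, 90)

Answer: (7, 90)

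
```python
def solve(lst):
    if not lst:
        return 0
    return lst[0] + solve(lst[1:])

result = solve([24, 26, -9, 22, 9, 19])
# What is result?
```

24 + 26 + (-9) + 22 + 9 + 19 + 0 = 91

Answer: 91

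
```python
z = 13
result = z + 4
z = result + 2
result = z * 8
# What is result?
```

Trace:
`z = 13` → z = 13
`result = z + 4` → result = 17
`z = result + 2` → z = 19
`result = z * 8` → result = 152
So result = 152

Answer: 152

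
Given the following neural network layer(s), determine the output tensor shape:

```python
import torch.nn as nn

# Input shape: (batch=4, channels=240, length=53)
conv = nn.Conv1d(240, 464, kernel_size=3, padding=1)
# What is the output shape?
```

Input: (4, 240, 53) -> Output: (4, 464, 53)

Answer: (4, 464, 53)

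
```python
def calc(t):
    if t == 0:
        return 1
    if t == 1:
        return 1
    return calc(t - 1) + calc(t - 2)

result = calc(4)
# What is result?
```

Build up from base cases: calc(0)=1, calc(1)=1, calc(2)=2, calc(3)=3, calc(4)=5

Answer: 5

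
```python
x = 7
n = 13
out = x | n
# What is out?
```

Trace:
`x = 7` → x = 7
`n = 13` → n = 13
`out = x | n` → out = 15
So out = 15

Answer: 15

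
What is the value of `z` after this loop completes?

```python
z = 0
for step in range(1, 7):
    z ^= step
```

XOR of 1 to 6
`z` takes the values: 0 → 1 → 3 → 0 → 4 → 1 → 7

Answer: 7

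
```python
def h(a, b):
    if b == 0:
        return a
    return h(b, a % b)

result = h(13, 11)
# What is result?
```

h(13, 11) -> h(11, 2) -> h(2, 1) -> h(1, 0) -> 1

Answer: 1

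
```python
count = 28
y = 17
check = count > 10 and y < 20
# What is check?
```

Trace:
`count = 28` → count = 28
`y = 17` → y = 17
`check = count > 10 and y < 20` → check = True
So check = True

Answer: True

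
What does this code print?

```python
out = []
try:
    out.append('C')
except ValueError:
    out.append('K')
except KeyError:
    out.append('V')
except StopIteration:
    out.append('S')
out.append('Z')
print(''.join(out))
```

Execution trace: 'C' (try body, no exception) → 'Z' (after the try/except). Output: CZ

Answer: CZ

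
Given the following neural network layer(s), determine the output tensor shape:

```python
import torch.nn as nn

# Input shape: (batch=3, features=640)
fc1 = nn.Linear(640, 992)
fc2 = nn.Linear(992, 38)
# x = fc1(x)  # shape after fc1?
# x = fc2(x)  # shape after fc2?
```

Input: (3, 640) -> after fc1: (3, 992) -> Output: (3, 38)

Answer: (3, 38)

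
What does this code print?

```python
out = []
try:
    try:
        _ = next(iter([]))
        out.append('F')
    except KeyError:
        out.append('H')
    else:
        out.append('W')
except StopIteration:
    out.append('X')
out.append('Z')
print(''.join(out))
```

Execution trace: 'X' (outer except StopIteration) → 'Z' (after the try/except). Output: XZ

Answer: XZ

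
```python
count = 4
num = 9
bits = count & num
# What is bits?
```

Trace:
`count = 4` → count = 4
`num = 9` → num = 9
`bits = count & num` → bits = 0
So bits = 0

Answer: 0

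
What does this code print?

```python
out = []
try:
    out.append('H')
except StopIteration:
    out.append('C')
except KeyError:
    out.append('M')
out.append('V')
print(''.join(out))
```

Execution trace: 'H' (try body, no exception) → 'V' (after the try/except). Output: HV

Answer: HV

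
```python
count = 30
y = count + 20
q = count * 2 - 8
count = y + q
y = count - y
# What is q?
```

Trace:
`count = 30` → count = 30
`y = count + 20` → y = 50
`q = count * 2 - 8` → q = 52
`count = y + q` → count = 102
`y = count - y` → y = 52
So q = 52

Answer: 52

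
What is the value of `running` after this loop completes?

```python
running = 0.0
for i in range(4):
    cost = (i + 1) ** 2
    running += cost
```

Sum of squared losses 1² + 2² + ... + 4²
`running` takes the values: 0.0 → 1.0 → 5.0 → 14.0 → 30.0

Answer: 30.0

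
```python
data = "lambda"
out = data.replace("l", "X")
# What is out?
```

Trace:
`data = "lambda"` → data = 'lambda'
`out = data.replace("l", "X")` → out = 'Xambda'
So out = 'Xambda'

Answer: 'Xambda'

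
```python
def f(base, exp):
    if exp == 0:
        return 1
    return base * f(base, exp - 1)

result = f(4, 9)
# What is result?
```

f(4, 9) = 4 * 4 * 4 * 4 * 4 * 4 * 4 * 4 * 4 = 262144

Answer: 262144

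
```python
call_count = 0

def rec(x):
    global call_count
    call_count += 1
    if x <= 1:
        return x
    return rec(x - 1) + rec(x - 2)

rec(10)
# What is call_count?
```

Calls(x) = 1 + Calls(x-1) + Calls(x-2); Calls(0)=Calls(1)=1. For x=10 this gives 177.

Answer: 177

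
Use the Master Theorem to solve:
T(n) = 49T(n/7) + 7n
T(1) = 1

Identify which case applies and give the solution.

a=49, b=7, f(n)=7n. log_7(49) = 2. Since c=1 < 2, Case 1 applies: T(n) = Θ(n^log_b(a)) = O(n^2).

Answer: O(n^2) - Case 1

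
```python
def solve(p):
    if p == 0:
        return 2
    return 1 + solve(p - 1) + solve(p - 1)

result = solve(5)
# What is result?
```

solve(p) = 1 + 2·solve(p-1), solve(0)=2. Closed form: (2+1)·2^5 - 1 = 95.

Answer: 95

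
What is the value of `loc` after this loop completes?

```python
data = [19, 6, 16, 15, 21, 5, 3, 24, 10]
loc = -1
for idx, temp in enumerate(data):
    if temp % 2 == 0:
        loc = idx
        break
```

First even number index in [19, 6, 16, 15, 21, 5, 3, 24, 10]
`loc` takes the values: -1 → 1

Answer: 1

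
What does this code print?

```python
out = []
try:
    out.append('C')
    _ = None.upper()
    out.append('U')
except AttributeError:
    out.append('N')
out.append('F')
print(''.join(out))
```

Execution trace: 'C' (try body) → 'N' (except AttributeError) → 'F' (after the try/except). Output: CNF

Answer: CNF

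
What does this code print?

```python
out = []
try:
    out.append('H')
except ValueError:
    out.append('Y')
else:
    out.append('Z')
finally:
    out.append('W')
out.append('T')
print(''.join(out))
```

Execution trace: 'H' (try body, no exception) → 'Z' (else) → 'W' (finally) → 'T' (after the try/except). Output: HZWT

Answer: HZWT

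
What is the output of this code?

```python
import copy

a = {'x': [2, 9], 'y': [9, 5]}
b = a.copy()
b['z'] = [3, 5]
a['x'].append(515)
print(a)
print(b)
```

Key concept: shallow copy of dict with mutable values.
Step by step:
`a = {'x': [2, 9], 'y': [9, 5]}` → a = {'x': [2, 9], 'y': [9, 5]}
`b = a.copy()` → b = {'x': [2, 9], 'y': [9, 5]}
`b['z'] = [3, 5]` → b = {'x': [2, 9], 'y': [9, 5], 'z': [3, 5]}
`a['x'].append(515)` → a = {'x': [2, 9, 515], 'y': [9, 5]}; b = {'x': [2, 9, 515], 'y': [9, 5], 'z': [3, 5]}
`print(a)` → prints {'x': [2, 9, 515], 'y': [9, 5]}
`print(b)` → prints {'x': [2, 9, 515], 'y': [9, 5], 'z': [3, 5]}

Answer:
{'x': [2, 9, 515], 'y': [9, 5]}
{'x': [2, 9, 515], 'y': [9, 5], 'z': [3, 5]}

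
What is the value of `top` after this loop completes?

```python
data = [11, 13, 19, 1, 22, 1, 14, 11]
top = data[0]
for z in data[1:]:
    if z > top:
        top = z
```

Maximum of [11, 13, 19, 1, 22, 1, 14, 11]
`top` takes the values: 11 → 13 → 19 → 22

Answer: 22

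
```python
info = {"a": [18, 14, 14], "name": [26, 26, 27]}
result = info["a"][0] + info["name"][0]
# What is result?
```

Trace:
`info = {"a": [18, 14, 14], "name": [26, 26, 27]}` → info = {'a': [18, 14, 14], 'name': [26, 26, 27]}
`result = info["a"][0] + info["name"][0]` → result = 44
So result = 44

Answer: 44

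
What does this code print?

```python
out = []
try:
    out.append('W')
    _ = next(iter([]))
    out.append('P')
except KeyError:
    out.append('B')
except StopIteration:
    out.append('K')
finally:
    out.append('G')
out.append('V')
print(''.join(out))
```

Execution trace: 'W' (try body) → 'K' (except StopIteration) → 'G' (finally) → 'V' (after the try/except). Output: WKGV

Answer: WKGV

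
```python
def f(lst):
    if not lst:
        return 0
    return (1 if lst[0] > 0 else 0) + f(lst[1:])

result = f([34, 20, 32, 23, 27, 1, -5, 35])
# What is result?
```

Count of positive elements in [34, 20, 32, 23, 27, 1, -5, 35] = 7

Answer: 7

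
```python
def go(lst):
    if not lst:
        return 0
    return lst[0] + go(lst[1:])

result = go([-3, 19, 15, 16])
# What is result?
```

(-3) + 19 + 15 + 16 + 0 = 47

Answer: 47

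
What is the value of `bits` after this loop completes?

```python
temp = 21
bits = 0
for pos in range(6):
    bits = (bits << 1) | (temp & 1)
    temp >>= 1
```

Reverse lowest 6 bits of 21
`bits` takes the values: 0 → 1 → 2 → 5 → 10 → 21 → 42

Answer: 42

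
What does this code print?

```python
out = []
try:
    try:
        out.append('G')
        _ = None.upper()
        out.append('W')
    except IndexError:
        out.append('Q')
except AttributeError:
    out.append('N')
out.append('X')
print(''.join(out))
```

Execution trace: 'G' (try body) → 'N' (outer except AttributeError) → 'X' (after the try/except). Output: GNX

Answer: GNX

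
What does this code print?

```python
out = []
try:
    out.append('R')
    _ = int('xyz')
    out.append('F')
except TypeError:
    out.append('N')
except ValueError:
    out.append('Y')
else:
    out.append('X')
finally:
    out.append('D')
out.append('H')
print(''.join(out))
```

Execution trace: 'R' (try body) → 'Y' (except ValueError) → 'D' (finally) → 'H' (after the try/except). Output: RYDH

Answer: RYDH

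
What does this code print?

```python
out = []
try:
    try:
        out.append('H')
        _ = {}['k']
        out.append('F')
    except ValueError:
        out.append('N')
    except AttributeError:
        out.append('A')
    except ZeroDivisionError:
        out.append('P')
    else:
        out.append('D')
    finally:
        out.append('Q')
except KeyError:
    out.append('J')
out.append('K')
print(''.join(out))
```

Execution trace: 'H' (try body) → 'Q' (finally) → 'J' (outer except KeyError) → 'K' (after the try/except). Output: HQJK

Answer: HQJK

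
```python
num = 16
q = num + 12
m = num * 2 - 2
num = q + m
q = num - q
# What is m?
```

Trace:
`num = 16` → num = 16
`q = num + 12` → q = 28
`m = num * 2 - 2` → m = 30
`num = q + m` → num = 58
`q = num - q` → q = 30
So m = 30

Answer: 30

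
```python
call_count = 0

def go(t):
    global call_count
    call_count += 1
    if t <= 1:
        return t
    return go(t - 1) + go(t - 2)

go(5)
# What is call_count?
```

Calls(t) = 1 + Calls(t-1) + Calls(t-2); Calls(0)=Calls(1)=1. For t=5 this gives 15.

Answer: 15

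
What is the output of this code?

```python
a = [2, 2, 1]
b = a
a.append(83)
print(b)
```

Key concept: basic list aliasing.
Step by step:
`a = [2, 2, 1]` → a = [2, 2, 1]
`b = a` → b = [2, 2, 1] (same object as a)
`a.append(83)` → a = [2, 2, 1, 83] (same object as b); b = [2, 2, 1, 83] (same object as a)
`print(b)` → prints [2, 2, 1, 83]

Answer: [2, 2, 1, 83]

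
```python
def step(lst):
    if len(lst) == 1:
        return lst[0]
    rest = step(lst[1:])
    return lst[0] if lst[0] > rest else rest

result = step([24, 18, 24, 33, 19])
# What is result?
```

Recursive max over [24, 18, 24, 33, 19] = 33

Answer: 33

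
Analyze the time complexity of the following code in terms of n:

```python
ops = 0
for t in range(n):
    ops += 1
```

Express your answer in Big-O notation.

Each loop level contributes: n. Multiplying the contributions gives O(n).

Answer: O(n)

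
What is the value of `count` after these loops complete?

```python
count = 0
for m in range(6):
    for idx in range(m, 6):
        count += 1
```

Upper triangle: 6 + 5 + ... + 1
`count` takes the values: 0 → 1 → 2 → 3 → 4 → 5 → 6 → 7 → 8 → 9 → 10 → 11 → 12 → 13 → 14 → 15 → 16 → 17 → 18 → 19 → 20 → 21

Answer: 21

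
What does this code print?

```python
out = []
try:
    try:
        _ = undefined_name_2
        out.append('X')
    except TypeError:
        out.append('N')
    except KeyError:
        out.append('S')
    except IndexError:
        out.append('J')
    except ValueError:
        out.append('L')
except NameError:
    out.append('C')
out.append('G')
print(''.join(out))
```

Execution trace: 'C' (outer except NameError) → 'G' (after the try/except). Output: CG

Answer: CG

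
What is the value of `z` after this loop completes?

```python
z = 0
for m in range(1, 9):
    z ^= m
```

XOR of 1 to 8
`z` takes the values: 0 → 1 → 3 → 0 → 4 → 1 → 7 → 0 → 8

Answer: 8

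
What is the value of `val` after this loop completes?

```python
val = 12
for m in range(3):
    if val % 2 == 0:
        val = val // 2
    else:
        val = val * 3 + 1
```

Collatz-style transformation from 12
`val` takes the values: 12 → 6 → 3 → 10

Answer: 10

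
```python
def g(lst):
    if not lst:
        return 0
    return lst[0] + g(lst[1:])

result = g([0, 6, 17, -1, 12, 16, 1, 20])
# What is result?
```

0 + 6 + 17 + (-1) + 12 + 16 + 1 + 20 + 0 = 71

Answer: 71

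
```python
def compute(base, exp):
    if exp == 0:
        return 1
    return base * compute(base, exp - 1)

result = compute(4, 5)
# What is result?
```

compute(4, 5) = 4 * 4 * 4 * 4 * 4 = 1024

Answer: 1024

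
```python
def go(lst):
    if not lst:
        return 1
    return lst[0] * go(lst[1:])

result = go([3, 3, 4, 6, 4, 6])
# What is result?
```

Product over [3, 3, 4, 6, 4, 6] = 3 * 3 * 4 * 6 * 4 * 6 = 5184

Answer: 5184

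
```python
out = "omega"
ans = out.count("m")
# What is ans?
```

Trace:
`out = "omega"` → out = 'omega'
`ans = out.count("m")` → ans = 1
So ans = 1

Answer: 1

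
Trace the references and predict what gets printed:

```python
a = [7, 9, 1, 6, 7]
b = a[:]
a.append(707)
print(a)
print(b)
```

Key concept: slice [:] creates copy.
Step by step:
`a = [7, 9, 1, 6, 7]` → a = [7, 9, 1, 6, 7]
`b = a[:]` → b = [7, 9, 1, 6, 7]
`a.append(707)` → a = [7, 9, 1, 6, 7, 707]
`print(a)` → prints [7, 9, 1, 6, 7, 707]
`print(b)` → prints [7, 9, 1, 6, 7]

Answer:
[7, 9, 1, 6, 7, 707]
[7, 9, 1, 6, 7]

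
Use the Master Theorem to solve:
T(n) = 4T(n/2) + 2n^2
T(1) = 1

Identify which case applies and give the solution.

a=4, b=2, f(n)=2n^2. log_2(4) = 2. Since c=2 = 2, Case 2 applies: T(n) = Θ(n^log_b(a) · log n) = O(n^2 log n).

Answer: O(n^2 log n) - Case 2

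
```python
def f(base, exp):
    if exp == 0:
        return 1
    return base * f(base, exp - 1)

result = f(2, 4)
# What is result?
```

f(2, 4) = 2 * 2 * 2 * 2 = 16

Answer: 16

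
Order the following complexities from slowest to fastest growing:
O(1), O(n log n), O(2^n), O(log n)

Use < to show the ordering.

Ordered by growth rate: O(1) < O(log n) < O(n log n) < O(2^n)

Answer: O(1) < O(log n) < O(n log n) < O(2^n)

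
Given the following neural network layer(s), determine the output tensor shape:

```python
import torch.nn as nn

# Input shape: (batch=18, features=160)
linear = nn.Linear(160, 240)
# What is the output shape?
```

Input: (18, 160) -> Output: (18, 240)

Answer: (18, 240)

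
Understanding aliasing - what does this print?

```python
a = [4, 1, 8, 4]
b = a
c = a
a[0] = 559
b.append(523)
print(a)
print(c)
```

Key concept: multiple aliases.
Step by step:
`a = [4, 1, 8, 4]` → a = [4, 1, 8, 4]
`b = a` → b = [4, 1, 8, 4] (same object as a)
`c = a` → c = [4, 1, 8, 4] (same object as a, b)
`a[0] = 559` → a = [559, 1, 8, 4] (same object as b, c); b = [559, 1, 8, 4] (same object as a, c); c = [559, 1, 8, 4] (same object as a, b)
`b.append(523)` → a = [559, 1, 8, 4, 523] (same object as b, c); b = [559, 1, 8, 4, 523] (same object as a, c); c = [559, 1, 8, 4, 523] (same object as a, b)
`print(a)` → prints [559, 1, 8, 4, 523]
`print(c)` → prints [559, 1, 8, 4, 523]

Answer:
[559, 1, 8, 4, 523]
[559, 1, 8, 4, 523]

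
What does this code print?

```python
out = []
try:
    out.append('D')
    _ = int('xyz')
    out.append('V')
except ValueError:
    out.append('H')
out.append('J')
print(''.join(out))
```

Execution trace: 'D' (try body) → 'H' (except ValueError) → 'J' (after the try/except). Output: DHJ

Answer: DHJ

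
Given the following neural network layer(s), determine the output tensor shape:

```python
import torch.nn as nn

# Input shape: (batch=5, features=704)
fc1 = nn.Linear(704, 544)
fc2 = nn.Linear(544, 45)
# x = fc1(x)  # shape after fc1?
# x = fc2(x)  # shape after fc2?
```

Input: (5, 704) -> after fc1: (5, 544) -> Output: (5, 45)

Answer: (5, 45)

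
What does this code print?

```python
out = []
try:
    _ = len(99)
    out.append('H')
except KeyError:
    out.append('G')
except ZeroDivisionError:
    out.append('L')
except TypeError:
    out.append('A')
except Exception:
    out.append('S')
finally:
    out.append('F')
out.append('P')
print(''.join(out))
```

Execution trace: 'A' (except TypeError) → 'F' (finally) → 'P' (after the try/except). Output: AFP

Answer: AFP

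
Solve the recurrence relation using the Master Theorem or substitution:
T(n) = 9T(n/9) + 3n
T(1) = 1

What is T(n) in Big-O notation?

By Master Theorem: a=9, b=9, f(n)=3n. Since log_9(9) = 1 and f(n) = Θ(n^1), Case 2 applies. T(n) = O(n log n).

Answer: O(n log n)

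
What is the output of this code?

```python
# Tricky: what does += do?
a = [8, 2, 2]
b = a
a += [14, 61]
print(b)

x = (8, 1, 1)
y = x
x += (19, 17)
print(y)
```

Key concept: += behavior differs for mutable vs immutable.
Step by step:
`a = [8, 2, 2]` → a = [8, 2, 2]
`b = a` → b = [8, 2, 2] (same object as a)
`a += [14, 61]` → a = [8, 2, 2, 14, 61] (same object as b); b = [8, 2, 2, 14, 61] (same object as a)
`print(b)` → prints [8, 2, 2, 14, 61]
`x = (8, 1, 1)` → x = (8, 1, 1)
`y = x` → y = (8, 1, 1)
`x += (19, 17)` → x = (8, 1, 1, 19, 17)
`print(y)` → prints (8, 1, 1)

Answer:
[8, 2, 2, 14, 61]
(8, 1, 1)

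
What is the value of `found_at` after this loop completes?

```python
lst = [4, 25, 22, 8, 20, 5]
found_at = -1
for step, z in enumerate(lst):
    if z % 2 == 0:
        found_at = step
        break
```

First even number index in [4, 25, 22, 8, 20, 5]
`found_at` takes the values: -1 → 0

Answer: 0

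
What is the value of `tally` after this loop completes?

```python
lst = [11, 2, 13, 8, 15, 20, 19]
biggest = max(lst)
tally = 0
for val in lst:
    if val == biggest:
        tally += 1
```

Count of max value 20 in [11, 2, 13, 8, 15, 20, 19]
`tally` takes the values: 0 → 1

Answer: 1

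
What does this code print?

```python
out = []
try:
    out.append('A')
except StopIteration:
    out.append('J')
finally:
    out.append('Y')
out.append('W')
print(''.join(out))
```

Execution trace: 'A' (try body, no exception) → 'Y' (finally) → 'W' (after the try/except). Output: AYW

Answer: AYW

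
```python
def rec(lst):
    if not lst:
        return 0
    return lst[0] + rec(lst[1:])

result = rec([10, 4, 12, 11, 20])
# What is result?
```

10 + 4 + 12 + 11 + 20 + 0 = 57

Answer: 57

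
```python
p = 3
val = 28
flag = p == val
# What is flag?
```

Trace:
`p = 3` → p = 3
`val = 28` → val = 28
`flag = p == val` → flag = False
So flag = False

Answer: False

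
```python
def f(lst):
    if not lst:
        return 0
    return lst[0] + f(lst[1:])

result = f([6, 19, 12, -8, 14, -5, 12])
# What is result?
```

6 + 19 + 12 + (-8) + 14 + (-5) + 12 + 0 = 50

Answer: 50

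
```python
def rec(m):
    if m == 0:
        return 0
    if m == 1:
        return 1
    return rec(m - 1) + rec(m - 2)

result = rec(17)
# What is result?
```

Build up from base cases: rec(0)=0, rec(1)=1, rec(2)=1, rec(3)=2, rec(4)=3, rec(5)=5, rec(6)=8, ..., rec(17)=1597

Answer: 1597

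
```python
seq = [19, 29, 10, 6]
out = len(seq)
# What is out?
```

Trace:
`seq = [19, 29, 10, 6]` → seq = [19, 29, 10, 6]
`out = len(seq)` → out = 4
So out = 4

Answer: 4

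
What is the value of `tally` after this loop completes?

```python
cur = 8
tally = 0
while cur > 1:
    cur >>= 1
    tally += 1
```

Count right shifts until 1
`tally` takes the values: 0 → 1 → 2 → 3

Answer: 3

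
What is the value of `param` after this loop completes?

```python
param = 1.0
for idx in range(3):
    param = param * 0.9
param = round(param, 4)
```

Exponential decay: 1.0 * 0.9^3
`param` takes the values: 1.0 → 0.9 → 0.81 → 0.729

Answer: 0.729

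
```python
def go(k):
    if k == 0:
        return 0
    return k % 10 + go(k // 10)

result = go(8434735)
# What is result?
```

Sum of digits of 8434735: 5 + 3 + 7 + 4 + 3 + 4 + 8 = 34

Answer: 34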